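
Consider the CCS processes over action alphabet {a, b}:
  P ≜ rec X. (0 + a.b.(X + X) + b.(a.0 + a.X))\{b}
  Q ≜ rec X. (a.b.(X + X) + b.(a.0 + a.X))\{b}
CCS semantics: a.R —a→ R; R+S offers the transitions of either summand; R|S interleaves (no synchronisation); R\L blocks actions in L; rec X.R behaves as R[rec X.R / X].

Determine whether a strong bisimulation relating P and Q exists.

bisimilar

Reachable graph of P (2 states):
  s0 = rec X. (0 + a.b.(X + X) + b.(a.0 + a.X))\{b} | —a→ s1
  s1 = (b.((rec X. (0 + a.b.(X + X) + b.(a.0 + a.X))\{b}) + (rec X. (0 + a.b.(X + X) + b.(a.0 + a.X))\{b})))\{b} | (no moves)
Reachable graph of Q (2 states):
  t0 = rec X. (a.b.(X + X) + b.(a.0 + a.X))\{b} | —a→ t1
  t1 = (b.((rec X. (a.b.(X + X) + b.(a.0 + a.X))\{b}) + (rec X. (a.b.(X + X) + b.(a.0 + a.X))\{b})))\{b} | (no moves)
Partition-refinement fixed point:
  B0 = {s0, t0}
  B1 = {s1, t1}
s0 ∈ B0, t0 ∈ B0 → same block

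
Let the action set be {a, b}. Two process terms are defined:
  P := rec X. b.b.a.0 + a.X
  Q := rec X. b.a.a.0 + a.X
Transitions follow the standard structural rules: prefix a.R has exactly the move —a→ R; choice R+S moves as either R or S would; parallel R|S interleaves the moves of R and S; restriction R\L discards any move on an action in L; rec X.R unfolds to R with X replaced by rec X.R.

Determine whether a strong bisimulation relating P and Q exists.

NO

Reachable graph of P (4 states):
  u0 = rec X. b.b.a.0 + a.X → =a=> u0, =b=> u1
  u1 = b.a.0 → =b=> u2
  u2 = a.0 → =a=> u3
  u3 = 0 → ∅
Reachable graph of Q (4 states):
  v0 = rec X. b.a.a.0 + a.X → =a=> v0, =b=> v1
  v1 = a.a.0 → =a=> v2
  v2 = a.0 → =a=> v3
  v3 = 0 → ∅
Partition-refinement fixed point:
  B0 = {u0}
  B1 = {u1}
  B2 = {u2, v2}
  B3 = {u3, v3}
  B4 = {v0}
  B5 = {v1}
u0 ∈ B0, v0 ∈ B4 → different blocks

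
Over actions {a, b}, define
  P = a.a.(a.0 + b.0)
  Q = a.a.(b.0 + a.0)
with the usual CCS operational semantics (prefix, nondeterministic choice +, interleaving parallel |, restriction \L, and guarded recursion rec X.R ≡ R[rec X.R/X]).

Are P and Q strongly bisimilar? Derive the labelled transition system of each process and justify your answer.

bisimilar

LTS(P): 4 reachable states
  s0 = a.a.(a.0 + b.0) ⊢ ··a··> s1
  s1 = a.(a.0 + b.0) ⊢ ··a··> s2
  s2 = a.0 + b.0 ⊢ ··a··> s3, ··b··> s3
  s3 = 0 ⊢ deadlocked
LTS(Q): 4 reachable states
  t0 = a.a.(b.0 + a.0) ⊢ ··a··> t1
  t1 = a.(b.0 + a.0) ⊢ ··a··> t2
  t2 = b.0 + a.0 ⊢ ··a··> t3, ··b··> t3
  t3 = 0 ⊢ deadlocked
Partition-refinement fixed point:
  B0 = {s0, t0}
  B1 = {s1, t1}
  B2 = {s2, t2}
  B3 = {s3, t3}
s0 ∈ B0, t0 ∈ B0 → same block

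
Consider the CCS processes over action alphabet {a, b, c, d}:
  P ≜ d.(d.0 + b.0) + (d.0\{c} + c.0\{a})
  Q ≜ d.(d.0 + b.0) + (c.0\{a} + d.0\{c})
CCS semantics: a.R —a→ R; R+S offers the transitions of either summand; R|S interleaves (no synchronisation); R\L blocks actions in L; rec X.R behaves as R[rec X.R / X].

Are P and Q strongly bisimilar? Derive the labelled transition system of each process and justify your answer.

YES

Reachable graph of P (5 states):
  u0 = d.(d.0 + b.0) + (d.0\{c} + c.0\{a}) :: --c--▸ u1, --d--▸ u2, --d--▸ u3
  u1 = 0\{a} :: deadlocked
  u2 = 0\{c} :: deadlocked
  u3 = d.0 + b.0 :: --b--▸ u4, --d--▸ u4
  u4 = 0 :: deadlocked
Reachable graph of Q (5 states):
  v0 = d.(d.0 + b.0) + (c.0\{a} + d.0\{c}) :: --c--▸ v1, --d--▸ v2, --d--▸ v3
  v1 = 0\{a} :: deadlocked
  v2 = 0\{c} :: deadlocked
  v3 = d.0 + b.0 :: --b--▸ v4, --d--▸ v4
  v4 = 0 :: deadlocked
Coarsest stable partition (strong bisimilarity classes):
  B0 = {u0, v0}
  B1 = {u3, v3}
  B2 = {u1, u2, u4, v1, v2, v4}
u0 ∈ B0, v0 ∈ B0 → same block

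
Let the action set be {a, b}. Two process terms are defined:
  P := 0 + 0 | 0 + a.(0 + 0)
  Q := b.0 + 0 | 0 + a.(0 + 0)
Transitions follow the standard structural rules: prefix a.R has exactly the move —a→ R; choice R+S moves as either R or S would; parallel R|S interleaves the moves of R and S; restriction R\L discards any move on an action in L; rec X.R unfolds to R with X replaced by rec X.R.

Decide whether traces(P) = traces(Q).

NO — witness ⟨b⟩

Reachable graph of P (2 states):
  m0 = 0 + 0 | 0 + a.(0 + 0) → —a→ m1
  m1 = 0 + 0 → deadlocked
Reachable graph of Q (3 states):
  n0 = b.0 + 0 | 0 + a.(0 + 0) → —a→ n1, —b→ n2
  n1 = 0 + 0 → deadlocked
  n2 = 0 → deadlocked
Trace ⟨b⟩ through Q, begin at {n0}:
  [1] b ⇒ {n2}
  ✓ Q
Trace ⟨b⟩ through P, begin at {m0}:
  [1] b ⇒ no successor for P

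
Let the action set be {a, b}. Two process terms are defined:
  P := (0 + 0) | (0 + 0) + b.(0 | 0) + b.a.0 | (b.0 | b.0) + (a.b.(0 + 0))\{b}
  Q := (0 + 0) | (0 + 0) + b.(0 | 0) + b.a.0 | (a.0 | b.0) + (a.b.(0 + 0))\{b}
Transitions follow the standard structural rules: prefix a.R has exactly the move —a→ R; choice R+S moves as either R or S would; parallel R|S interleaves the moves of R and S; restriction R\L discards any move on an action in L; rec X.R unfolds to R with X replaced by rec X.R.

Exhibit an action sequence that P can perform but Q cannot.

bbb

Reachable graph of P (14 states):
  s0 = (0 + 0) | (0 + 0) + b.(0 | 0) + b.a.0 | (b.0 | b.0) + (a.b.(0 + 0))\{b} → —a→ s1, —b→ s2, —b→ s3, —b→ s4, —b→ s5
  s1 = (b.(0 + 0))\{b} → ·
  s2 = 0 | 0 → ·
  s3 = a.0 | (b.0 | b.0) → —a→ s6, —b→ s7, —b→ s8
  s4 = b.a.0 | (0 | b.0) → —b→ s7, —b→ s9
  s5 = b.a.0 | (b.0 | 0) → —b→ s8, —b→ s9
  s6 = 0 | (b.0 | b.0) → —b→ s10, —b→ s11
  s7 = a.0 | (0 | b.0) → —a→ s10, —b→ s12
  s8 = a.0 | (b.0 | 0) → —a→ s11, —b→ s12
  s9 = b.a.0 | (0 | 0) → —b→ s12
  s10 = 0 | (0 | b.0) → —b→ s13
  s11 = 0 | (b.0 | 0) → —b→ s13
  s12 = a.0 | (0 | 0) → —a→ s13
  s13 = 0 | (0 | 0) → ·
Reachable graph of Q (14 states):
  t0 = (0 + 0) | (0 + 0) + b.(0 | 0) + b.a.0 | (a.0 | b.0) + (a.b.(0 + 0))\{b} → —a→ t1, —a→ t2, —b→ t3, —b→ t4, —b→ t5
  t1 = (b.(0 + 0))\{b} → ·
  t2 = b.a.0 | (0 | b.0) → —b→ t6, —b→ t7
  t3 = 0 | 0 → ·
  t4 = a.0 | (a.0 | b.0) → —a→ t6, —a→ t8, —b→ t9
  t5 = b.a.0 | (a.0 | 0) → —a→ t7, —b→ t9
  t6 = a.0 | (0 | b.0) → —a→ t10, —b→ t11
  t7 = b.a.0 | (0 | 0) → —b→ t11
  t8 = 0 | (a.0 | b.0) → —a→ t10, —b→ t12
  t9 = a.0 | (a.0 | 0) → —a→ t11, —a→ t12
  t10 = 0 | (0 | b.0) → —b→ t13
  t11 = a.0 | (0 | 0) → —a→ t13
  t12 = 0 | (a.0 | 0) → —a→ t13
  t13 = 0 | (0 | 0) → ·
Run σ = ⟨bbb⟩ on P: start {s0}
  after b @ step 1: {s2, s3, s4, s5}
  after b @ step 2: {s7, s8, s9}
  after b @ step 3: {s12}
  ✓ P
Run σ = ⟨bbb⟩ on Q: start {t0}
  after b @ step 1: {t3, t4, t5}
  after b @ step 2: {t9}
  after b @ step 3: ∅ (Q stuck)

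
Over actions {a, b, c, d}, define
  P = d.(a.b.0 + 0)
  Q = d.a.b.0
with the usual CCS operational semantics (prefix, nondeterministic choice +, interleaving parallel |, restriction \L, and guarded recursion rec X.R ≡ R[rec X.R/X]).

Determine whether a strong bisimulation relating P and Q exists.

P's transition system — 4 states:
  m0 = d.(a.b.0 + 0) | —d→ m1
  m1 = a.b.0 + 0 | —a→ m2
  m2 = b.0 | —b→ m3
  m3 = 0 | (no moves)
Q's transition system — 4 states:
  n0 = d.a.b.0 | —d→ n1
  n1 = a.b.0 | —a→ n2
  n2 = b.0 | —b→ n3
  n3 = 0 | (no moves)
Coarsest stable partition (strong bisimilarity classes):
  B0 = {m0, n0}
  B1 = {m1, n1}
  B2 = {m2, n2}
  B3 = {m3, n3}
m0 ∈ B0, n0 ∈ B0 → same block

P ~ Q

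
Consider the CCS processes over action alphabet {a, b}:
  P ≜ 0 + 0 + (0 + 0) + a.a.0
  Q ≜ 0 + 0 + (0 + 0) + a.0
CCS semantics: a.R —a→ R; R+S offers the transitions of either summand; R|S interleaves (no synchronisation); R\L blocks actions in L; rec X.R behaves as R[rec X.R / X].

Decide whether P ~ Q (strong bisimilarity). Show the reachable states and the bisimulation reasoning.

P's transition system — 3 states:
  m0 = 0 + 0 + (0 + 0) + a.a.0 | --a--▸ m1
  m1 = a.0 | --a--▸ m2
  m2 = 0 | ∅
Q's transition system — 2 states:
  n0 = 0 + 0 + (0 + 0) + a.0 | --a--▸ n1
  n1 = 0 | ∅
Partition-refinement fixed point:
  B0 = {m0}
  B1 = {m1, n0}
  B2 = {m2, n1}
m0 ∈ B0, n0 ∈ B1 → different blocks

P ≁ Q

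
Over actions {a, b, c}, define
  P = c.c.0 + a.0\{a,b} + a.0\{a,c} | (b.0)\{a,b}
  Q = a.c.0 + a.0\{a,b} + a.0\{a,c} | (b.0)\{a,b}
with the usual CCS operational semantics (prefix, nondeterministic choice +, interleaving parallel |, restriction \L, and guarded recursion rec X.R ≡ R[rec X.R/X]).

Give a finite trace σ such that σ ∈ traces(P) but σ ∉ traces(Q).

c

Reachable graph of P (5 states):
  p0 = c.c.0 + a.0\{a,b} + a.0\{a,c} | (b.0)\{a,b} ⊢ =a=> p1, =a=> p2, =c=> p3
  p1 = 0\{a,b} ⊢ (no moves)
  p2 = 0\{a,c} | (b.0)\{a,b} ⊢ (no moves)
  p3 = c.0 ⊢ =c=> p4
  p4 = 0 ⊢ (no moves)
Reachable graph of Q (5 states):
  q0 = a.c.0 + a.0\{a,b} + a.0\{a,c} | (b.0)\{a,b} ⊢ =a=> q1, =a=> q2, =a=> q3
  q1 = 0\{a,b} ⊢ (no moves)
  q2 = 0\{a,c} | (b.0)\{a,b} ⊢ (no moves)
  q3 = c.0 ⊢ =c=> q4
  q4 = 0 ⊢ (no moves)
Executing c from P (initial set {p0}):
  [1] c ⇒ {p3}
  P completes σ.
Executing c from Q (initial set {q0}):
  [1] c ⇒ ∅ (Q stuck)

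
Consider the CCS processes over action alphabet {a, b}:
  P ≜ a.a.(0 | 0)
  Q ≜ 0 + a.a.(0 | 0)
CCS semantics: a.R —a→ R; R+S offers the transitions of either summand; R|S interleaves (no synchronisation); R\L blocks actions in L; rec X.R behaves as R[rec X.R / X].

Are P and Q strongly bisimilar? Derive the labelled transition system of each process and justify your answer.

LTS(P): 3 reachable states
  s0 = a.a.(0 | 0) | ··a··> s1
  s1 = a.(0 | 0) | ··a··> s2
  s2 = 0 | 0 | (no moves)
LTS(Q): 3 reachable states
  t0 = 0 + a.a.(0 | 0) | ··a··> t1
  t1 = a.(0 | 0) | ··a··> t2
  t2 = 0 | 0 | (no moves)
Bisimilarity quotient blocks:
  B0 = {s0, t0}
  B1 = {s1, t1}
  B2 = {s2, t2}
s0 ∈ B0, t0 ∈ B0 → same block

bisimilar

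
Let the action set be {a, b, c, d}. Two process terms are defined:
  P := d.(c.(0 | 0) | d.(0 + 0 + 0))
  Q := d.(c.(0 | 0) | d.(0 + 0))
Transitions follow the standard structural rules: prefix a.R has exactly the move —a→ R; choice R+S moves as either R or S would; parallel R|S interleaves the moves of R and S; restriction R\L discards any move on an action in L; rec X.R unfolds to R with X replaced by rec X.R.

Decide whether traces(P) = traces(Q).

Reachable graph of P (5 states):
  s0 = d.(c.(0 | 0) | d.(0 + 0 + 0)) has moves =d=> s1
  s1 = c.(0 | 0) | d.(0 + 0 + 0) has moves =c=> s2, =d=> s3
  s2 = 0 | 0 | d.(0 + 0 + 0) has moves =d=> s4
  s3 = c.(0 | 0) | (0 + 0 + 0) has moves =c=> s4
  s4 = 0 | 0 | (0 + 0 + 0) has moves (no moves)
Reachable graph of Q (5 states):
  t0 = d.(c.(0 | 0) | d.(0 + 0)) has moves =d=> t1
  t1 = c.(0 | 0) | d.(0 + 0) has moves =c=> t2, =d=> t3
  t2 = 0 | 0 | d.(0 + 0) has moves =d=> t4
  t3 = c.(0 | 0) | (0 + 0) has moves =c=> t4
  t4 = 0 | 0 | (0 + 0) has moves (no moves)
Coarsest stable partition (strong bisimilarity classes):
  B0 = {s0, t0}
  B1 = {s1, t1}
  B2 = {s3, t3}
  B3 = {s4, t4}
  B4 = {s2, t2}
s0 ∈ B0, t0 ∈ B0 → same block
Bisimilar ⇒ trace-equivalent.

YES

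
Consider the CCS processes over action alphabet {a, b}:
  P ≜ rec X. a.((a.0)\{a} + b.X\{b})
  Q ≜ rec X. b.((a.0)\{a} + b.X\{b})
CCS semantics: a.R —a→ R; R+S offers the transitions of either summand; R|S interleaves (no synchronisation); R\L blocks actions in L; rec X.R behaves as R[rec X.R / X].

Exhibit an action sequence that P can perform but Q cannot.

a

LTS(P): 4 reachable states
  m0 = rec X. a.((a.0)\{a} + b.X\{b}) has moves -a-> m1
  m1 = (a.0)\{a} + b.(rec X. a.((a.0)\{a} + b.X\{b}))\{b} has moves -b-> m2
  m2 = (rec X. a.((a.0)\{a} + b.X\{b}))\{b} has moves -a-> m3
  m3 = ((a.0)\{a} + b.(rec X. a.((a.0)\{a} + b.X\{b}))\{b})\{b} has moves ∅
LTS(Q): 3 reachable states
  n0 = rec X. b.((a.0)\{a} + b.X\{b}) has moves -b-> n1
  n1 = (a.0)\{a} + b.(rec X. b.((a.0)\{a} + b.X\{b}))\{b} has moves -b-> n2
  n2 = (rec X. b.((a.0)\{a} + b.X\{b}))\{b} has moves ∅
Run σ = ⟨a⟩ on P: start {m0}
  step 1 (a): {m1}
  — P admits the full trace.
Run σ = ⟨a⟩ on Q: start {n0}
  step 1 (a): ∅  — Q cannot continue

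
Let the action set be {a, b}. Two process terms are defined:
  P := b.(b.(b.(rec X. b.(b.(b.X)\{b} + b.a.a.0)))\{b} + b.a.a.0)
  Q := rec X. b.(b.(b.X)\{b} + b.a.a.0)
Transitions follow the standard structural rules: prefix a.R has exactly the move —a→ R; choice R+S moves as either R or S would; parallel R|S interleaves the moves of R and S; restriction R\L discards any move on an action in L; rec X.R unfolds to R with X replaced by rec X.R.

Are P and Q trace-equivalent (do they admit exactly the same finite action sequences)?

P's transition system — 6 states:
  u0 = b.(b.(b.(rec X. b.(b.(b.X)\{b} + b.a.a.0)))\{b} + b.a.a.0) → =b=> u1
  u1 = b.(b.(rec X. b.(b.(b.X)\{b} + b.a.a.0)))\{b} + b.a.a.0 → =b=> u2, =b=> u3
  u2 = (b.(rec X. b.(b.(b.X)\{b} + b.a.a.0)))\{b} → ·
  u3 = a.a.0 → =a=> u4
  u4 = a.0 → =a=> u5
  u5 = 0 → ·
Q's transition system — 6 states:
  v0 = rec X. b.(b.(b.X)\{b} + b.a.a.0) → =b=> v1
  v1 = b.(b.(rec X. b.(b.(b.X)\{b} + b.a.a.0)))\{b} + b.a.a.0 → =b=> v2, =b=> v3
  v2 = (b.(rec X. b.(b.(b.X)\{b} + b.a.a.0)))\{b} → ·
  v3 = a.a.0 → =a=> v4
  v4 = a.0 → =a=> v5
  v5 = 0 → ·
Bisimilarity quotient blocks:
  B0 = {u0, v0}
  B1 = {u1, v1}
  B2 = {u2, u5, v2, v5}
  B3 = {u3, v3}
  B4 = {u4, v4}
u0 ∈ B0, v0 ∈ B0 → same block
Bisimilar ⇒ trace-equivalent.

traces(P) = traces(Q)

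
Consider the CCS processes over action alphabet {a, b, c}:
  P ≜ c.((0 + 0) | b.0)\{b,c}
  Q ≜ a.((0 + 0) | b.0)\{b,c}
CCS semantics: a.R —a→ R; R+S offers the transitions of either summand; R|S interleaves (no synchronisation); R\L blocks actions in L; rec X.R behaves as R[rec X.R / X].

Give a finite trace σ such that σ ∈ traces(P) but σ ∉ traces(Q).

LTS(P): 2 reachable states
  p0 = c.((0 + 0) | b.0)\{b,c} ⊢ —c→ p1
  p1 = ((0 + 0) | b.0)\{b,c} ⊢ (no moves)
LTS(Q): 2 reachable states
  q0 = a.((0 + 0) | b.0)\{b,c} ⊢ —a→ q1
  q1 = ((0 + 0) | b.0)\{b,c} ⊢ (no moves)
Run σ = ⟨c⟩ on P: start {p0}
  after c @ step 1: {p1}
  ✓ P
Run σ = ⟨c⟩ on Q: start {q0}
  after c @ step 1: no successor for Q

c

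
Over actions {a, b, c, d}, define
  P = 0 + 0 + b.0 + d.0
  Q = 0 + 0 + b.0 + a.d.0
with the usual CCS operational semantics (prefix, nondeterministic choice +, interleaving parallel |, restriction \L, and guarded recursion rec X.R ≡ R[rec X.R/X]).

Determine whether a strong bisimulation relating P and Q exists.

P ≁ Q

Reachable graph of P (2 states):
  p0 = 0 + 0 + b.0 + d.0 has moves -b-> p1, -d-> p1
  p1 = 0 has moves (no moves)
Reachable graph of Q (3 states):
  q0 = 0 + 0 + b.0 + a.d.0 has moves -a-> q1, -b-> q2
  q1 = d.0 has moves -d-> q2
  q2 = 0 has moves (no moves)
Coarsest stable partition (strong bisimilarity classes):
  B0 = {p0}
  B1 = {p1, q2}
  B2 = {q0}
  B3 = {q1}
p0 ∈ B0, q0 ∈ B2 → different blocks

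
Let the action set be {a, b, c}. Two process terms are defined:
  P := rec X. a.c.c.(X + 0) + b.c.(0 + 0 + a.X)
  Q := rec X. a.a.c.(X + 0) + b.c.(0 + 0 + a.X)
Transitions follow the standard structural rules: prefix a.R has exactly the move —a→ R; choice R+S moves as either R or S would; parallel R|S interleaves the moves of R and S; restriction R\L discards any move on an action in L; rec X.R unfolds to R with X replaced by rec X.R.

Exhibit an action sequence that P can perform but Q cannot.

ac

LTS(P): 6 reachable states
  s0 = rec X. a.c.c.(X + 0) + b.c.(0 + 0 + a.X) ⊢ -a-> s1, -b-> s2
  s1 = c.c.((rec X. a.c.c.(X + 0) + b.c.(0 + 0 + a.X)) + 0) ⊢ -c-> s3
  s2 = c.(0 + 0 + a.(rec X. a.c.c.(X + 0) + b.c.(0 + 0 + a.X))) ⊢ -c-> s4
  s3 = c.((rec X. a.c.c.(X + 0) + b.c.(0 + 0 + a.X)) + 0) ⊢ -c-> s5
  s4 = 0 + 0 + a.(rec X. a.c.c.(X + 0) + b.c.(0 + 0 + a.X)) ⊢ -a-> s0
  s5 = (rec X. a.c.c.(X + 0) + b.c.(0 + 0 + a.X)) + 0 ⊢ -a-> s1, -b-> s2
LTS(Q): 6 reachable states
  t0 = rec X. a.a.c.(X + 0) + b.c.(0 + 0 + a.X) ⊢ -a-> t1, -b-> t2
  t1 = a.c.((rec X. a.a.c.(X + 0) + b.c.(0 + 0 + a.X)) + 0) ⊢ -a-> t3
  t2 = c.(0 + 0 + a.(rec X. a.a.c.(X + 0) + b.c.(0 + 0 + a.X))) ⊢ -c-> t4
  t3 = c.((rec X. a.a.c.(X + 0) + b.c.(0 + 0 + a.X)) + 0) ⊢ -c-> t5
  t4 = 0 + 0 + a.(rec X. a.a.c.(X + 0) + b.c.(0 + 0 + a.X)) ⊢ -a-> t0
  t5 = (rec X. a.a.c.(X + 0) + b.c.(0 + 0 + a.X)) + 0 ⊢ -a-> t1, -b-> t2
Executing ac from P (initial set {s0}):
  after a @ step 1: {s1}
  after c @ step 2: {s3}
  — P admits the full trace.
Executing ac from Q (initial set {t0}):
  after a @ step 1: {t1}
  after c @ step 2: ∅ (Q stuck)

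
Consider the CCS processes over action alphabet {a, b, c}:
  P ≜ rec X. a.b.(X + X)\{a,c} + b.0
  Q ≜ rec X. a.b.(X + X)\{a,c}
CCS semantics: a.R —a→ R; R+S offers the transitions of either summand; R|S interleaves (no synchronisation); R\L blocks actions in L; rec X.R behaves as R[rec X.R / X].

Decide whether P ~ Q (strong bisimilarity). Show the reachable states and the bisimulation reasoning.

P ≁ Q

Reachable graph of P (5 states):
  s0 = rec X. a.b.(X + X)\{a,c} + b.0 :: -a-> s1, -b-> s2
  s1 = b.((rec X. a.b.(X + X)\{a,c} + b.0) + (rec X. a.b.(X + X)\{a,c} + b.0))\{a,c} :: -b-> s3
  s2 = 0 :: stopped
  s3 = ((rec X. a.b.(X + X)\{a,c} + b.0) + (rec X. a.b.(X + X)\{a,c} + b.0))\{a,c} :: -b-> s4
  s4 = 0\{a,c} :: stopped
Reachable graph of Q (3 states):
  t0 = rec X. a.b.(X + X)\{a,c} :: -a-> t1
  t1 = b.((rec X. a.b.(X + X)\{a,c}) + (rec X. a.b.(X + X)\{a,c}))\{a,c} :: -b-> t2
  t2 = ((rec X. a.b.(X + X)\{a,c}) + (rec X. a.b.(X + X)\{a,c}))\{a,c} :: stopped
Coarsest stable partition (strong bisimilarity classes):
  B0 = {s0}
  B1 = {s2, s4, t2}
  B2 = {s1}
  B3 = {s3, t1}
  B4 = {t0}
s0 ∈ B0, t0 ∈ B4 → different blocks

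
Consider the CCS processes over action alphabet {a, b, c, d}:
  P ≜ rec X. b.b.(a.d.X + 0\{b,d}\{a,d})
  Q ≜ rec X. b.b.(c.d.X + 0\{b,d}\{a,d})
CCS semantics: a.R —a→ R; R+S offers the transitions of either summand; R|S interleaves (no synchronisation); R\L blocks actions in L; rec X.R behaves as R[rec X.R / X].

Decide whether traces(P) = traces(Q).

LTS(P): 4 reachable states
  p0 = rec X. b.b.(a.d.X + 0\{b,d}\{a,d}) → ··b··> p1
  p1 = b.(a.d.(rec X. b.b.(a.d.X + 0\{b,d}\{a,d})) + 0\{b,d}\{a,d}) → ··b··> p2
  p2 = a.d.(rec X. b.b.(a.d.X + 0\{b,d}\{a,d})) + 0\{b,d}\{a,d} → ··a··> p3
  p3 = d.(rec X. b.b.(a.d.X + 0\{b,d}\{a,d})) → ··d··> p0
LTS(Q): 4 reachable states
  q0 = rec X. b.b.(c.d.X + 0\{b,d}\{a,d}) → ··b··> q1
  q1 = b.(c.d.(rec X. b.b.(c.d.X + 0\{b,d}\{a,d})) + 0\{b,d}\{a,d}) → ··b··> q2
  q2 = c.d.(rec X. b.b.(c.d.X + 0\{b,d}\{a,d})) + 0\{b,d}\{a,d} → ··c··> q3
  q3 = d.(rec X. b.b.(c.d.X + 0\{b,d}\{a,d})) → ··d··> q0
Executing bba from P (initial set {p0}):
  after b @ step 1: {p1}
  after b @ step 2: {p2}
  after a @ step 3: {p3}
  ✓ P
Executing bba from Q (initial set {q0}):
  after b @ step 1: {q1}
  after b @ step 2: {q2}
  after a @ step 3: ∅ (Q stuck)

NO — witness ⟨bba⟩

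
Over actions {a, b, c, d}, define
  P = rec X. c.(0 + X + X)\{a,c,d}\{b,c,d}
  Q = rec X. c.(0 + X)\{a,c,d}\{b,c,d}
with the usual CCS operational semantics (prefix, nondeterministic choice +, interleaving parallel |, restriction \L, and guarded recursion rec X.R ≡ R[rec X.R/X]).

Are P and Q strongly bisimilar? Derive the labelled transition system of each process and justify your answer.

P's transition system — 2 states:
  u0 = rec X. c.(0 + X + X)\{a,c,d}\{b,c,d} → --c--▸ u1
  u1 = (0 + (rec X. c.(0 + X + X)\{a,c,d}\{b,c,d}) + (rec X. c.(0 + X + X)\{a,c,d}\{b,c,d}))\{a,c,d}\{b,c,d} → ∅
Q's transition system — 2 states:
  v0 = rec X. c.(0 + X)\{a,c,d}\{b,c,d} → --c--▸ v1
  v1 = (0 + (rec X. c.(0 + X)\{a,c,d}\{b,c,d}))\{a,c,d}\{b,c,d} → ∅
Coarsest stable partition (strong bisimilarity classes):
  B0 = {u0, v0}
  B1 = {u1, v1}
u0 ∈ B0, v0 ∈ B0 → same block

YES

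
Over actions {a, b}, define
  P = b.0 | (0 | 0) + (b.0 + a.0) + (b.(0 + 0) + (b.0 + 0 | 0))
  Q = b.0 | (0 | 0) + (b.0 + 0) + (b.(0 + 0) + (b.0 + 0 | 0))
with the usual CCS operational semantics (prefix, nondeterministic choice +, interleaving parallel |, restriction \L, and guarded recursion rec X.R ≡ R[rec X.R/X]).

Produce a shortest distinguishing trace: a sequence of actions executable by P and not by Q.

a

LTS(P): 4 reachable states
  u0 = b.0 | (0 | 0) + (b.0 + a.0) + (b.(0 + 0) + (b.0 + 0 | 0)) → -a-> u1, -b-> u1, -b-> u2, -b-> u3
  u1 = 0 → ∅
  u2 = 0 + 0 → ∅
  u3 = 0 | (0 | 0) → ∅
LTS(Q): 4 reachable states
  v0 = b.0 | (0 | 0) + (b.0 + 0) + (b.(0 + 0) + (b.0 + 0 | 0)) → -b-> v1, -b-> v2, -b-> v3
  v1 = 0 → ∅
  v2 = 0 + 0 → ∅
  v3 = 0 | (0 | 0) → ∅
Run σ = ⟨a⟩ on P: start {u0}
  [1] a ⇒ {u1}
  ✓ P
Run σ = ⟨a⟩ on Q: start {v0}
  [1] a ⇒ ∅  — Q cannot continue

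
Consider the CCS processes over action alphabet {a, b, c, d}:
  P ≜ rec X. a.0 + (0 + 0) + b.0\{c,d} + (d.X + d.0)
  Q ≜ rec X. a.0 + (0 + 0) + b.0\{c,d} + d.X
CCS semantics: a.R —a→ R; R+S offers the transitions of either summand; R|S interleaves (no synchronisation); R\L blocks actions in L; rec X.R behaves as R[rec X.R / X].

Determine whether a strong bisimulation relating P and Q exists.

P ≁ Q

P's transition system — 3 states:
  u0 = rec X. a.0 + (0 + 0) + b.0\{c,d} + (d.X + d.0) → ··a··> u1, ··b··> u2, ··d··> u0, ··d··> u1
  u1 = 0 → (no moves)
  u2 = 0\{c,d} → (no moves)
Q's transition system — 3 states:
  v0 = rec X. a.0 + (0 + 0) + b.0\{c,d} + d.X → ··a··> v1, ··b··> v2, ··d··> v0
  v1 = 0 → (no moves)
  v2 = 0\{c,d} → (no moves)
Bisimilarity quotient blocks:
  B0 = {u0}
  B1 = {u1, u2, v1, v2}
  B2 = {v0}
u0 ∈ B0, v0 ∈ B2 → different blocks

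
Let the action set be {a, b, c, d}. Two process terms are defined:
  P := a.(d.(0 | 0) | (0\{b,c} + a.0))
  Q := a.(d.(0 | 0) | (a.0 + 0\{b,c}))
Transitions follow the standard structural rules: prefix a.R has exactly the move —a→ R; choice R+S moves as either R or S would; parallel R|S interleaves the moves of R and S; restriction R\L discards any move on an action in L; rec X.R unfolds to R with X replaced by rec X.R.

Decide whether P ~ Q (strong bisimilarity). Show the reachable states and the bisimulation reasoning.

bisimilar

P's transition system — 5 states:
  u0 = a.(d.(0 | 0) | (0\{b,c} + a.0)) :: ··a··> u1
  u1 = d.(0 | 0) | (0\{b,c} + a.0) :: ··a··> u2, ··d··> u3
  u2 = d.(0 | 0) | 0 :: ··d··> u4
  u3 = 0 | 0 | (0\{b,c} + a.0) :: ··a··> u4
  u4 = 0 | 0 | 0 :: ·
Q's transition system — 5 states:
  v0 = a.(d.(0 | 0) | (a.0 + 0\{b,c})) :: ··a··> v1
  v1 = d.(0 | 0) | (a.0 + 0\{b,c}) :: ··a··> v2, ··d··> v3
  v2 = d.(0 | 0) | 0 :: ··d··> v4
  v3 = 0 | 0 | (a.0 + 0\{b,c}) :: ··a··> v4
  v4 = 0 | 0 | 0 :: ·
Partition-refinement fixed point:
  B0 = {u0, v0}
  B1 = {u1, v1}
  B2 = {u3, v3}
  B3 = {u4, v4}
  B4 = {u2, v2}
u0 ∈ B0, v0 ∈ B0 → same block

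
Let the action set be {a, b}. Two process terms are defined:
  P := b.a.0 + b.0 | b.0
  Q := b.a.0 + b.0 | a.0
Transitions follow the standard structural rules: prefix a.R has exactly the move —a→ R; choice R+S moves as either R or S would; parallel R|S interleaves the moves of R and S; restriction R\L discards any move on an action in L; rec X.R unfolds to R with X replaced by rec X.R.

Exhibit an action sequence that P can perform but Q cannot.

bb

LTS(P): 6 reachable states
  m0 = b.a.0 + b.0 | b.0 :: —b→ m1, —b→ m2, —b→ m3
  m1 = 0 | b.0 :: —b→ m4
  m2 = a.0 :: —a→ m5
  m3 = b.0 | 0 :: —b→ m4
  m4 = 0 | 0 :: deadlocked
  m5 = 0 :: deadlocked
LTS(Q): 6 reachable states
  n0 = b.a.0 + b.0 | a.0 :: —a→ n1, —b→ n2, —b→ n3
  n1 = b.0 | 0 :: —b→ n4
  n2 = 0 | a.0 :: —a→ n4
  n3 = a.0 :: —a→ n5
  n4 = 0 | 0 :: deadlocked
  n5 = 0 :: deadlocked
Run σ = ⟨bb⟩ on P: start {m0}
  step 1 (b): {m1, m2, m3}
  step 2 (b): {m4}
  — P admits the full trace.
Run σ = ⟨bb⟩ on Q: start {n0}
  step 1 (b): {n2, n3}
  step 2 (b): ∅  — Q cannot continue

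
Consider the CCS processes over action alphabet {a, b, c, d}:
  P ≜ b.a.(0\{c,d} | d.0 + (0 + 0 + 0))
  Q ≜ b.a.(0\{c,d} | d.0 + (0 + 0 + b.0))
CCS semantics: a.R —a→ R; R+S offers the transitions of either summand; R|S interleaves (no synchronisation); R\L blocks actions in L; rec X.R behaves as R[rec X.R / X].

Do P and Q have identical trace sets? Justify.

P's transition system — 4 states:
  u0 = b.a.(0\{c,d} | d.0 + (0 + 0 + 0)) :: —b→ u1
  u1 = a.(0\{c,d} | d.0 + (0 + 0 + 0)) :: —a→ u2
  u2 = 0\{c,d} | d.0 + (0 + 0 + 0) :: —d→ u3
  u3 = 0\{c,d} | 0 :: (no moves)
Q's transition system — 5 states:
  v0 = b.a.(0\{c,d} | d.0 + (0 + 0 + b.0)) :: —b→ v1
  v1 = a.(0\{c,d} | d.0 + (0 + 0 + b.0)) :: —a→ v2
  v2 = 0\{c,d} | d.0 + (0 + 0 + b.0) :: —b→ v3, —d→ v4
  v3 = 0 :: (no moves)
  v4 = 0\{c,d} | 0 :: (no moves)
Run σ = ⟨bab⟩ on Q: start {v0}
  after b @ step 1: {v1}
  after a @ step 2: {v2}
  after b @ step 3: {v3}
  ✓ Q
Run σ = ⟨bab⟩ on P: start {u0}
  after b @ step 1: {u1}
  after a @ step 2: {u2}
  after b @ step 3: no successor for P

NO — witness ⟨bab⟩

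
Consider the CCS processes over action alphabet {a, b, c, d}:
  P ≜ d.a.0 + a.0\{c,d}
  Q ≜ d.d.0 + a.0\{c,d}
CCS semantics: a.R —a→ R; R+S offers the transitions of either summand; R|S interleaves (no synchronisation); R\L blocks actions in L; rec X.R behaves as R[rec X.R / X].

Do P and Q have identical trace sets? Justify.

LTS(P): 4 reachable states
  u0 = d.a.0 + a.0\{c,d} → ··a··> u1, ··d··> u2
  u1 = 0\{c,d} → (no moves)
  u2 = a.0 → ··a··> u3
  u3 = 0 → (no moves)
LTS(Q): 4 reachable states
  v0 = d.d.0 + a.0\{c,d} → ··a··> v1, ··d··> v2
  v1 = 0\{c,d} → (no moves)
  v2 = d.0 → ··d··> v3
  v3 = 0 → (no moves)
Run σ = ⟨da⟩ on P: start {u0}
  [1] d ⇒ {u2}
  [2] a ⇒ {u3}
  ✓ P
Run σ = ⟨da⟩ on Q: start {v0}
  [1] d ⇒ {v2}
  [2] a ⇒ ∅ (Q stuck)

trace-distinct — witness ⟨da⟩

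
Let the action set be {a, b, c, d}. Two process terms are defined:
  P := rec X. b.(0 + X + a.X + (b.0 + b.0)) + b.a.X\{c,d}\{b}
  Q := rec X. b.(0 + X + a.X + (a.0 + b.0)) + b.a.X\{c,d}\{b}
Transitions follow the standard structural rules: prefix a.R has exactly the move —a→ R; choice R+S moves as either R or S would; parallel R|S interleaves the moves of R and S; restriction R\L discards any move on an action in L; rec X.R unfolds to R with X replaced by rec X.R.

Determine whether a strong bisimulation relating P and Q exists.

LTS(P): 5 reachable states
  u0 = rec X. b.(0 + X + a.X + (b.0 + b.0)) + b.a.X\{c,d}\{b} :: ··b··> u1, ··b··> u2
  u1 = 0 + (rec X. b.(0 + X + a.X + (b.0 + b.0)) + b.a.X\{c,d}\{b}) + a.(rec X. b.(0 + X + a.X + (b.0 + b.0)) + b.a.X\{c,d}\{b}) + (b.0 + b.0) :: ··a··> u0, ··b··> u1, ··b··> u2, ··b··> u3
  u2 = a.(rec X. b.(0 + X + a.X + (b.0 + b.0)) + b.a.X\{c,d}\{b})\{c,d}\{b} :: ··a··> u4
  u3 = 0 :: ∅
  u4 = (rec X. b.(0 + X + a.X + (b.0 + b.0)) + b.a.X\{c,d}\{b})\{c,d}\{b} :: ∅
LTS(Q): 5 reachable states
  v0 = rec X. b.(0 + X + a.X + (a.0 + b.0)) + b.a.X\{c,d}\{b} :: ··b··> v1, ··b··> v2
  v1 = 0 + (rec X. b.(0 + X + a.X + (a.0 + b.0)) + b.a.X\{c,d}\{b}) + a.(rec X. b.(0 + X + a.X + (a.0 + b.0)) + b.a.X\{c,d}\{b}) + (a.0 + b.0) :: ··a··> v0, ··a··> v3, ··b··> v1, ··b··> v2, ··b··> v3
  v2 = a.(rec X. b.(0 + X + a.X + (a.0 + b.0)) + b.a.X\{c,d}\{b})\{c,d}\{b} :: ··a··> v4
  v3 = 0 :: ∅
  v4 = (rec X. b.(0 + X + a.X + (a.0 + b.0)) + b.a.X\{c,d}\{b})\{c,d}\{b} :: ∅
Partition-refinement fixed point:
  B0 = {u0}
  B1 = {u1}
  B2 = {u3, u4, v3, v4}
  B3 = {u2, v2}
  B4 = {v0}
  B5 = {v1}
u0 ∈ B0, v0 ∈ B4 → different blocks

NO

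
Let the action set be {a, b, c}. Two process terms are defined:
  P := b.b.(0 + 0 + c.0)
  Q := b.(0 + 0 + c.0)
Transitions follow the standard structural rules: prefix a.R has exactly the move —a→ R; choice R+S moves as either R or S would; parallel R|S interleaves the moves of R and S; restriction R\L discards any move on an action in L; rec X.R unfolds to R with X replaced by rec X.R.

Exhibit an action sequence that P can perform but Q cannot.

P's transition system — 4 states:
  p0 = b.b.(0 + 0 + c.0) → --b--▸ p1
  p1 = b.(0 + 0 + c.0) → --b--▸ p2
  p2 = 0 + 0 + c.0 → --c--▸ p3
  p3 = 0 → (no moves)
Q's transition system — 3 states:
  q0 = b.(0 + 0 + c.0) → --b--▸ q1
  q1 = 0 + 0 + c.0 → --c--▸ q2
  q2 = 0 → (no moves)
Executing bb from P (initial set {p0}):
  [1] b ⇒ {p1}
  [2] b ⇒ {p2}
  ✓ P
Executing bb from Q (initial set {q0}):
  [1] b ⇒ {q1}
  [2] b ⇒ ∅ (Q stuck)

bb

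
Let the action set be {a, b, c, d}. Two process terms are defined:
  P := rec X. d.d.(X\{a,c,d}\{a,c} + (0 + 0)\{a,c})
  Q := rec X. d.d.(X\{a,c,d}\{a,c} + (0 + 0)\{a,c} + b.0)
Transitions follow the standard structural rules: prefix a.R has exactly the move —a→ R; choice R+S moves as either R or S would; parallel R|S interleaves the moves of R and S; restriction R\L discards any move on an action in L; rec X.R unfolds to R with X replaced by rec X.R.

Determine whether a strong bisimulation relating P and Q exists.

LTS(P): 3 reachable states
  p0 = rec X. d.d.(X\{a,c,d}\{a,c} + (0 + 0)\{a,c}) has moves =d=> p1
  p1 = d.((rec X. d.d.(X\{a,c,d}\{a,c} + (0 + 0)\{a,c}))\{a,c,d}\{a,c} + (0 + 0)\{a,c}) has moves =d=> p2
  p2 = (rec X. d.d.(X\{a,c,d}\{a,c} + (0 + 0)\{a,c}))\{a,c,d}\{a,c} + (0 + 0)\{a,c} has moves deadlocked
LTS(Q): 4 reachable states
  q0 = rec X. d.d.(X\{a,c,d}\{a,c} + (0 + 0)\{a,c} + b.0) has moves =d=> q1
  q1 = d.((rec X. d.d.(X\{a,c,d}\{a,c} + (0 + 0)\{a,c} + b.0))\{a,c,d}\{a,c} + (0 + 0)\{a,c} + b.0) has moves =d=> q2
  q2 = (rec X. d.d.(X\{a,c,d}\{a,c} + (0 + 0)\{a,c} + b.0))\{a,c,d}\{a,c} + (0 + 0)\{a,c} + b.0 has moves =b=> q3
  q3 = 0 has moves deadlocked
Partition-refinement fixed point:
  B0 = {p0}
  B1 = {p1}
  B2 = {p2, q3}
  B3 = {q0}
  B4 = {q1}
  B5 = {q2}
p0 ∈ B0, q0 ∈ B3 → different blocks

P ≁ Q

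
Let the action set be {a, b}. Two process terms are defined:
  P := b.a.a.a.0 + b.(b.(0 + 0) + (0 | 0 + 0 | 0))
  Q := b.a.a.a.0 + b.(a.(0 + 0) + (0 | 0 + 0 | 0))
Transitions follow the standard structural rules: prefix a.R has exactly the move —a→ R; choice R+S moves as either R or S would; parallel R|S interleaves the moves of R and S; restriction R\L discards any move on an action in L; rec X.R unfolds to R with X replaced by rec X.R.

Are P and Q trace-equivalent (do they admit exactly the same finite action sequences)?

LTS(P): 7 reachable states
  m0 = b.a.a.a.0 + b.(b.(0 + 0) + (0 | 0 + 0 | 0)) ⊢ ··b··> m1, ··b··> m2
  m1 = a.a.a.0 ⊢ ··a··> m3
  m2 = b.(0 + 0) + (0 | 0 + 0 | 0) ⊢ ··b··> m4
  m3 = a.a.0 ⊢ ··a··> m5
  m4 = 0 + 0 ⊢ stopped
  m5 = a.0 ⊢ ··a··> m6
  m6 = 0 ⊢ stopped
LTS(Q): 7 reachable states
  n0 = b.a.a.a.0 + b.(a.(0 + 0) + (0 | 0 + 0 | 0)) ⊢ ··b··> n1, ··b··> n2
  n1 = a.(0 + 0) + (0 | 0 + 0 | 0) ⊢ ··a··> n3
  n2 = a.a.a.0 ⊢ ··a··> n4
  n3 = 0 + 0 ⊢ stopped
  n4 = a.a.0 ⊢ ··a··> n5
  n5 = a.0 ⊢ ··a··> n6
  n6 = 0 ⊢ stopped
Executing bb from P (initial set {m0}):
  [1] b ⇒ {m1, m2}
  [2] b ⇒ {m4}
  — P admits the full trace.
Executing bb from Q (initial set {n0}):
  [1] b ⇒ {n1, n2}
  [2] b ⇒ no successor for Q

traces(P) ≠ traces(Q) — witness ⟨bb⟩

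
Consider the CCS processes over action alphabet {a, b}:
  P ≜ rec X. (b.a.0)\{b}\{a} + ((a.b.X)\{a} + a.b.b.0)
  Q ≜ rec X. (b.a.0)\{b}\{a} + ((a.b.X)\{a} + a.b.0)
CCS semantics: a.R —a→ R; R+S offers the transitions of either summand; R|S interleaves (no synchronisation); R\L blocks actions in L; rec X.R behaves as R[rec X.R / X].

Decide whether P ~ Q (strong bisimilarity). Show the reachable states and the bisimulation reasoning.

P ≁ Q

LTS(P): 4 reachable states
  s0 = rec X. (b.a.0)\{b}\{a} + ((a.b.X)\{a} + a.b.b.0) | —a→ s1
  s1 = b.b.0 | —b→ s2
  s2 = b.0 | —b→ s3
  s3 = 0 | stopped
LTS(Q): 3 reachable states
  t0 = rec X. (b.a.0)\{b}\{a} + ((a.b.X)\{a} + a.b.0) | —a→ t1
  t1 = b.0 | —b→ t2
  t2 = 0 | stopped
Coarsest stable partition (strong bisimilarity classes):
  B0 = {s0}
  B1 = {s1}
  B2 = {s2, t1}
  B3 = {s3, t2}
  B4 = {t0}
s0 ∈ B0, t0 ∈ B4 → different blocks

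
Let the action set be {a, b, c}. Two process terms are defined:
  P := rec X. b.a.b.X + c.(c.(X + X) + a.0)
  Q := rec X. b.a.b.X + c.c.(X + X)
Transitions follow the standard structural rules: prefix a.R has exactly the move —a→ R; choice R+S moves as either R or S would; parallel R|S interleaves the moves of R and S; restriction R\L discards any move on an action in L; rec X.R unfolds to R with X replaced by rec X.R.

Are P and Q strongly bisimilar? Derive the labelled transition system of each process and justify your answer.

Reachable graph of P (6 states):
  u0 = rec X. b.a.b.X + c.(c.(X + X) + a.0) → —b→ u1, —c→ u2
  u1 = a.b.(rec X. b.a.b.X + c.(c.(X + X) + a.0)) → —a→ u3
  u2 = c.((rec X. b.a.b.X + c.(c.(X + X) + a.0)) + (rec X. b.a.b.X + c.(c.(X + X) + a.0))) + a.0 → —a→ u4, —c→ u5
  u3 = b.(rec X. b.a.b.X + c.(c.(X + X) + a.0)) → —b→ u0
  u4 = 0 → (no moves)
  u5 = (rec X. b.a.b.X + c.(c.(X + X) + a.0)) + (rec X. b.a.b.X + c.(c.(X + X) + a.0)) → —b→ u1, —c→ u2
Reachable graph of Q (5 states):
  v0 = rec X. b.a.b.X + c.c.(X + X) → —b→ v1, —c→ v2
  v1 = a.b.(rec X. b.a.b.X + c.c.(X + X)) → —a→ v3
  v2 = c.((rec X. b.a.b.X + c.c.(X + X)) + (rec X. b.a.b.X + c.c.(X + X))) → —c→ v4
  v3 = b.(rec X. b.a.b.X + c.c.(X + X)) → —b→ v0
  v4 = (rec X. b.a.b.X + c.c.(X + X)) + (rec X. b.a.b.X + c.c.(X + X)) → —b→ v1, —c→ v2
Partition-refinement fixed point:
  B0 = {u0, u5}
  B1 = {u2}
  B2 = {u4}
  B3 = {u1}
  B4 = {u3}
  B5 = {v0, v4}
  B6 = {v2}
  B7 = {v1}
  B8 = {v3}
u0 ∈ B0, v0 ∈ B5 → different blocks

NO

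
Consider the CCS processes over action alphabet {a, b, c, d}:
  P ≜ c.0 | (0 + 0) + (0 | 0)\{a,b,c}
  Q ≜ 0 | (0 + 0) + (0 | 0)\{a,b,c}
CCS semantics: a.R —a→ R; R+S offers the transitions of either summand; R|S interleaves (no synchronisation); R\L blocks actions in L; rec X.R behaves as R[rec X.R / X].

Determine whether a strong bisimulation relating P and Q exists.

P's transition system — 2 states:
  u0 = c.0 | (0 + 0) + (0 | 0)\{a,b,c} has moves -c-> u1
  u1 = 0 | (0 + 0) has moves ·
Q's transition system — 1 states:
  v0 = 0 | (0 + 0) + (0 | 0)\{a,b,c} has moves ·
Coarsest stable partition (strong bisimilarity classes):
  B0 = {u0}
  B1 = {u1, v0}
u0 ∈ B0, v0 ∈ B1 → different blocks

P ≁ Q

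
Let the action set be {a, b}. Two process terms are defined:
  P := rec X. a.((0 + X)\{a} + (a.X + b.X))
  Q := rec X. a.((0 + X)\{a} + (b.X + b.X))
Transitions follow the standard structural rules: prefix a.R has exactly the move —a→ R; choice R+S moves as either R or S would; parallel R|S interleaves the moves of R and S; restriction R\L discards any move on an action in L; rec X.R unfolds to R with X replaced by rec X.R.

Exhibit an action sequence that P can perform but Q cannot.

Reachable graph of P (2 states):
  s0 = rec X. a.((0 + X)\{a} + (a.X + b.X)) has moves =a=> s1
  s1 = (0 + (rec X. a.((0 + X)\{a} + (a.X + b.X))))\{a} + (a.(rec X. a.((0 + X)\{a} + (a.X + b.X))) + b.(rec X. a.((0 + X)\{a} + (a.X + b.X)))) has moves =a=> s0, =b=> s0
Reachable graph of Q (2 states):
  t0 = rec X. a.((0 + X)\{a} + (b.X + b.X)) has moves =a=> t1
  t1 = (0 + (rec X. a.((0 + X)\{a} + (b.X + b.X))))\{a} + (b.(rec X. a.((0 + X)\{a} + (b.X + b.X))) + b.(rec X. a.((0 + X)\{a} + (b.X + b.X)))) has moves =b=> t0
Run σ = ⟨aa⟩ on P: start {s0}
  [1] a ⇒ {s1}
  [2] a ⇒ {s0}
  P completes σ.
Run σ = ⟨aa⟩ on Q: start {t0}
  [1] a ⇒ {t1}
  [2] a ⇒ ∅  — Q cannot continue

aa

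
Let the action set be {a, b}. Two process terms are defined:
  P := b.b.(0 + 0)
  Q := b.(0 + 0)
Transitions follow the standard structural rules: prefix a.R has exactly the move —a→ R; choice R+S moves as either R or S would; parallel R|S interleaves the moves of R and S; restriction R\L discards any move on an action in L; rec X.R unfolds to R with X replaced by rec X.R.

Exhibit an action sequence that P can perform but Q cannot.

bb

LTS(P): 3 reachable states
  p0 = b.b.(0 + 0) ⊢ --b--▸ p1
  p1 = b.(0 + 0) ⊢ --b--▸ p2
  p2 = 0 + 0 ⊢ deadlocked
LTS(Q): 2 reachable states
  q0 = b.(0 + 0) ⊢ --b--▸ q1
  q1 = 0 + 0 ⊢ deadlocked
Executing bb from P (initial set {p0}):
  [1] b ⇒ {p1}
  [2] b ⇒ {p2}
  P completes σ.
Executing bb from Q (initial set {q0}):
  [1] b ⇒ {q1}
  [2] b ⇒ ∅  — Q cannot continue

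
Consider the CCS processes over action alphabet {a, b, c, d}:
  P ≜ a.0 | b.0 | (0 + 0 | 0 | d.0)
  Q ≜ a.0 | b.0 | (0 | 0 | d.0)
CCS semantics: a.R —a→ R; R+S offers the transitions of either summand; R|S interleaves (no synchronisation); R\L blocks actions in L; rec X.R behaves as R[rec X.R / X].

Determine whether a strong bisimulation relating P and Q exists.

YES

LTS(P): 8 reachable states
  u0 = a.0 | b.0 | (0 + 0 | 0 | d.0) ⊢ --a--▸ u1, --b--▸ u2, --d--▸ u3
  u1 = 0 | b.0 | (0 + 0 | 0 | d.0) ⊢ --b--▸ u4, --d--▸ u5
  u2 = a.0 | 0 | (0 + 0 | 0 | d.0) ⊢ --a--▸ u4, --d--▸ u6
  u3 = a.0 | b.0 | (0 | 0 | 0) ⊢ --a--▸ u5, --b--▸ u6
  u4 = 0 | 0 | (0 + 0 | 0 | d.0) ⊢ --d--▸ u7
  u5 = 0 | b.0 | (0 | 0 | 0) ⊢ --b--▸ u7
  u6 = a.0 | 0 | (0 | 0 | 0) ⊢ --a--▸ u7
  u7 = 0 | 0 | (0 | 0 | 0) ⊢ ∅
LTS(Q): 8 reachable states
  v0 = a.0 | b.0 | (0 | 0 | d.0) ⊢ --a--▸ v1, --b--▸ v2, --d--▸ v3
  v1 = 0 | b.0 | (0 | 0 | d.0) ⊢ --b--▸ v4, --d--▸ v5
  v2 = a.0 | 0 | (0 | 0 | d.0) ⊢ --a--▸ v4, --d--▸ v6
  v3 = a.0 | b.0 | (0 | 0 | 0) ⊢ --a--▸ v5, --b--▸ v6
  v4 = 0 | 0 | (0 | 0 | d.0) ⊢ --d--▸ v7
  v5 = 0 | b.0 | (0 | 0 | 0) ⊢ --b--▸ v7
  v6 = a.0 | 0 | (0 | 0 | 0) ⊢ --a--▸ v7
  v7 = 0 | 0 | (0 | 0 | 0) ⊢ ∅
Coarsest stable partition (strong bisimilarity classes):
  B0 = {u0, v0}
  B1 = {u1, v1}
  B2 = {u4, v4}
  B3 = {u7, v7}
  B4 = {u5, v5}
  B5 = {u2, v2}
  B6 = {u6, v6}
  B7 = {u3, v3}
u0 ∈ B0, v0 ∈ B0 → same block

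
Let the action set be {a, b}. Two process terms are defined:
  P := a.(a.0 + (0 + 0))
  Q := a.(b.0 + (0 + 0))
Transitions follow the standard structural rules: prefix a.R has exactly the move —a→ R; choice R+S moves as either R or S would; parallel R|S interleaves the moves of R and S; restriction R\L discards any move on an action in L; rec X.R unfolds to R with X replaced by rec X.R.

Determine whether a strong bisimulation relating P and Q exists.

P ≁ Q

Reachable graph of P (3 states):
  m0 = a.(a.0 + (0 + 0)) :: —a→ m1
  m1 = a.0 + (0 + 0) :: —a→ m2
  m2 = 0 :: (no moves)
Reachable graph of Q (3 states):
  n0 = a.(b.0 + (0 + 0)) :: —a→ n1
  n1 = b.0 + (0 + 0) :: —b→ n2
  n2 = 0 :: (no moves)
Coarsest stable partition (strong bisimilarity classes):
  B0 = {m0}
  B1 = {m1}
  B2 = {m2, n2}
  B3 = {n0}
  B4 = {n1}
m0 ∈ B0, n0 ∈ B3 → different blocks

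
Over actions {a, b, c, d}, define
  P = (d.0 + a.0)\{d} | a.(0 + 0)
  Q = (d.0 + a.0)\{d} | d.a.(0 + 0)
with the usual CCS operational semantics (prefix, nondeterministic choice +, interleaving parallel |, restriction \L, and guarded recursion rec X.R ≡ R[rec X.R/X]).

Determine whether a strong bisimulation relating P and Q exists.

not bisimilar

Reachable graph of P (4 states):
  s0 = (d.0 + a.0)\{d} | a.(0 + 0) has moves -a-> s1, -a-> s2
  s1 = (d.0 + a.0)\{d} | (0 + 0) has moves -a-> s3
  s2 = 0\{d} | a.(0 + 0) has moves -a-> s3
  s3 = 0\{d} | (0 + 0) has moves ·
Reachable graph of Q (6 states):
  t0 = (d.0 + a.0)\{d} | d.a.(0 + 0) has moves -a-> t1, -d-> t2
  t1 = 0\{d} | d.a.(0 + 0) has moves -d-> t3
  t2 = (d.0 + a.0)\{d} | a.(0 + 0) has moves -a-> t3, -a-> t4
  t3 = 0\{d} | a.(0 + 0) has moves -a-> t5
  t4 = (d.0 + a.0)\{d} | (0 + 0) has moves -a-> t5
  t5 = 0\{d} | (0 + 0) has moves ·
Partition-refinement fixed point:
  B0 = {s0, t2}
  B1 = {s1, s2, t3, t4}
  B2 = {s3, t5}
  B3 = {t0}
  B4 = {t1}
s0 ∈ B0, t0 ∈ B3 → different blocks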